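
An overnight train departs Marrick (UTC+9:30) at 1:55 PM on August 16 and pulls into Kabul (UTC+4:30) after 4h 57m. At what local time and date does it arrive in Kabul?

Convert departure to UTC: 1:55 PM − 9:30 = 4:25 AM UTC on Aug 16.
Add 4 hours 57 minutes travel time → 9:22 AM UTC.
Kabul is UTC+4:30, so local arrival = 9:22 AM + 4:30 = 1:52 PM on Aug 16.

1:52 PM on Aug 16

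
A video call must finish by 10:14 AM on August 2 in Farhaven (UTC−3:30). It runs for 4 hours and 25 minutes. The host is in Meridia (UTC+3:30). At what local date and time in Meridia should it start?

Target end time in UTC: 10:14 AM + 3:30 = 1:44 PM on Aug 2.
Subtract 4 hours and 25 minutes → start 9:19 AM UTC on Aug 2.
Meridia is UTC+3:30: 9:19 AM + 3:30 = 12:49 PM on Aug 2.

12:49 PM on August 2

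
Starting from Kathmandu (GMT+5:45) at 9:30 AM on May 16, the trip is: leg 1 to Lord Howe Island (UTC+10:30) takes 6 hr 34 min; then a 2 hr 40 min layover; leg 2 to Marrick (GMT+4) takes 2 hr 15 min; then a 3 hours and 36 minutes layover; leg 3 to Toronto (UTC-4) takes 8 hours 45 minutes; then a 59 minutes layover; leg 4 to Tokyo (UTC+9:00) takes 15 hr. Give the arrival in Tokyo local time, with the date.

Convert departure to UTC: 9:30 AM − 5:45 = 3:45 AM UTC on May 16.
Add 6 hours 34 minutes leg 1 → 10:19 AM UTC.
Add 2 hours 40 minutes layover in Lord Howe Island → 12:59 PM UTC.
Add 2 hours and 15 minutes leg 2 → 3:14 PM UTC.
Add 3 hours and 36 minutes layover in Marrick → 6:50 PM UTC.
Add 8 hours 45 minutes leg 3 → 3:35 AM UTC (May 17).
Add 59 minutes layover in Toronto → 4:34 AM UTC.
Add 15 hours leg 4 → 7:34 PM UTC.
Tokyo is UTC+9:00, so local arrival = 7:34 PM + 9:00 = 4:34 AM on May 18.

4:34 AM on May 18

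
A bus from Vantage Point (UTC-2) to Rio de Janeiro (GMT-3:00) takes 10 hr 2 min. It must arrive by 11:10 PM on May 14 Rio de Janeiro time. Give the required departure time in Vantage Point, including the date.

Target arrival in UTC: 11:10 PM + 3:00 = 2:10 AM on May 15.
Subtract 10 hours 2 minutes → departure 4:08 PM UTC on May 14.
Vantage Point is UTC−2:00: 4:08 PM − 2:00 = 2:08 PM on May 14.

2:08 PM on May 14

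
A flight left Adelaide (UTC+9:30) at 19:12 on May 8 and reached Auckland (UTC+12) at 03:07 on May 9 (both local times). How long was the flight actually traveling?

5 hours 25 minutes

Auckland is 2:30 ahead of Adelaide.
Clock-face elapsed time (ignoring zones) is 7 hours 55 minutes.
Actual elapsed = 7 hours 55 minutes − 2:30 = 5 hours 25 minutes.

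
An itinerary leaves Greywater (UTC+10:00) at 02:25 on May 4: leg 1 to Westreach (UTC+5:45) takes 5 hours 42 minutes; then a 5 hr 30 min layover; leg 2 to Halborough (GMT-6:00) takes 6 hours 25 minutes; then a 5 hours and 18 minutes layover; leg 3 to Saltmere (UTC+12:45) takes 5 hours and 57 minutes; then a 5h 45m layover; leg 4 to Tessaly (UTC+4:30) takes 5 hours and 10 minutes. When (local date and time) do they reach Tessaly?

Convert departure to UTC: 02:25 − 10:00 = 16:25 UTC on May 3.
Add 5 hours and 42 minutes leg 1 → 22:07 UTC.
Add 5 hours 30 minutes layover in Westreach → 03:37 UTC (May 4).
Add 6 hours 25 minutes leg 2 → 10:02 UTC.
Add 5 hours 18 minutes layover in Halborough → 15:20 UTC.
Add 5 hours and 57 minutes leg 3 → 21:17 UTC.
Add 5 hours 45 minutes layover in Saltmere → 03:02 UTC (May 5).
Add 5 hours and 10 minutes leg 4 → 08:12 UTC.
Tessaly is UTC+4:30, so local arrival = 08:12 + 4:30 = 12:42 on May 5.

12:42 on May 5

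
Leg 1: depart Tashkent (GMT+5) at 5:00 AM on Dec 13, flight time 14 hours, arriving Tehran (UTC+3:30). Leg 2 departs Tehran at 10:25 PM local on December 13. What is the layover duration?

Convert departure to UTC: 5:00 AM − 5:00 = 12:00 AM UTC on Dec 13.
Add 14 hours flight time → 2:00 PM UTC.
Tehran is UTC+3:30, so local arrival = 2:00 PM + 3:30 = 5:30 PM on Dec 13.
Layover = 10:25 PM − 5:30 PM = 4 hours 55 minutes.

4 hours 55 minutes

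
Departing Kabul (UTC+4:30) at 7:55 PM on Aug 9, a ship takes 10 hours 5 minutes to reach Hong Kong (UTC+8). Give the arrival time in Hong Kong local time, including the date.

Hong Kong is 3:30 ahead of Kabul.
After 10 hours 5 minutes it is 6:00 AM (Aug 10) in Kabul.
Shift by the zone difference: 6:00 AM + 3:30 = 9:30 AM on Aug 10 in Hong Kong.

9:30 AM on August 10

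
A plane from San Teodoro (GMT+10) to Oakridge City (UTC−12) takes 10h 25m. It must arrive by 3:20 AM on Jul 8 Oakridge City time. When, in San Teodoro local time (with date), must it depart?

Target arrival in UTC: 3:20 AM + 12:00 = 3:20 PM on Jul 8.
Subtract 10 hours and 25 minutes → departure 4:55 AM UTC on Jul 8.
San Teodoro is UTC+10:00: 4:55 AM + 10:00 = 2:55 PM on Jul 8.

2:55 PM on Jul 8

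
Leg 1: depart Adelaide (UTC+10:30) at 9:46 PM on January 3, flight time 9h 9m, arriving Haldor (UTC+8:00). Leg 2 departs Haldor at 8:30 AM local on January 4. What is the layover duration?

Convert departure to UTC: 9:46 PM − 10:30 = 11:16 AM UTC on Jan 3.
Add 9 hours and 9 minutes flight time → 8:25 PM UTC.
Haldor is UTC+8:00, so local arrival = 8:25 PM + 8:00 = 4:25 AM on Jan 4.
Layover = 8:30 AM − 4:25 AM = 4 hours 5 minutes.

4 hours 5 minutes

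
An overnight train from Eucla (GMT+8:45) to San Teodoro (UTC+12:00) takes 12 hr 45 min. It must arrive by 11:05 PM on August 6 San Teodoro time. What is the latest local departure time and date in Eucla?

Target arrival in UTC: 11:05 PM − 12:00 = 11:05 AM on Aug 6.
Subtract 12 hours 45 minutes → departure 10:20 PM UTC on Aug 5.
Eucla is UTC+8:45: 10:20 PM + 8:45 = 7:05 AM on Aug 6.

7:05 AM on August 6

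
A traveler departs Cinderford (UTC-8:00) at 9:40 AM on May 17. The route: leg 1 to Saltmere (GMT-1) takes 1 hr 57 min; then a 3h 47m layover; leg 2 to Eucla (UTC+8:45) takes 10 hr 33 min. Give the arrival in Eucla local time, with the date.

Convert departure to UTC: 9:40 AM + 8:00 = 5:40 PM UTC on May 17.
Add 1 hour and 57 minutes leg 1 → 7:37 PM UTC.
Add 3 hours and 47 minutes layover in Saltmere → 11:24 PM UTC.
Add 10 hours and 33 minutes leg 2 → 9:57 AM UTC (May 18).
Eucla is UTC+8:45, so local arrival = 9:57 AM + 8:45 = 6:42 PM on May 18.

6:42 PM on May 18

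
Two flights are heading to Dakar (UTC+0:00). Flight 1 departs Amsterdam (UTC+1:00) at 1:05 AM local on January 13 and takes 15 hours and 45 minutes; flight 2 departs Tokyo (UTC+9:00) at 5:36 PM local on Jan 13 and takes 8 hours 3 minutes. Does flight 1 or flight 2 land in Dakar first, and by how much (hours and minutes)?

Flight 1 in UTC: 1:05 AM − 1:00 = 12:05 AM on Jan 13.
+15 hours and 45 minutes → arrive 3:50 PM UTC on Jan 13.
Flight 2 in UTC: 5:36 PM − 9:00 = 8:36 AM on Jan 13.
+8 hours 3 minutes → arrive 4:39 PM UTC on Jan 13.
Flight 1 lands earlier by 49 minutes.

the first, by 49 minutes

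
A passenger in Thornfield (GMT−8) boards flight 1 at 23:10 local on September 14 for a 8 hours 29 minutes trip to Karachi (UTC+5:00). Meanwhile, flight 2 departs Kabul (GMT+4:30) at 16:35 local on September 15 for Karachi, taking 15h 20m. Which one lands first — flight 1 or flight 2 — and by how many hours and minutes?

the first, by 11 hours 46 minutes

Flight 1 in UTC: 23:10 + 8:00 = 07:10 on Sep 15.
+8 hours 29 minutes → arrive 15:39 UTC on Sep 15.
Flight 2 in UTC: 16:35 − 4:30 = 12:05 on Sep 15.
+15 hours and 20 minutes → arrive 03:25 UTC on Sep 16.
Flight 1 lands earlier by 11 hours 46 minutes.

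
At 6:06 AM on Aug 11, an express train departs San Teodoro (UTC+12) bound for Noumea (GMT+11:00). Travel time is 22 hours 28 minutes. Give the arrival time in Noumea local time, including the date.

Convert departure to UTC: 6:06 AM − 12:00 = 6:06 PM UTC on Aug 10.
Add 22 hours 28 minutes travel time → 4:34 PM UTC (Aug 11).
Noumea is UTC+11:00, so local arrival = 4:34 PM + 11:00 = 3:34 AM on Aug 12.

3:34 AM on August 12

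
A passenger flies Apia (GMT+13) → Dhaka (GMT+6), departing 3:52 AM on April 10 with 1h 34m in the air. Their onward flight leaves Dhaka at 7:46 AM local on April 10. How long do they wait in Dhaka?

Convert departure to UTC: 3:52 AM − 13:00 = 2:52 PM UTC on Apr 9.
Add 1 hour 34 minutes flight time → 4:26 PM UTC.
Dhaka is UTC+6:00, so local arrival = 4:26 PM + 6:00 = 10:26 PM on Apr 9.
Layover = 7:46 AM − 10:26 PM (+1 day) = 9 hours 20 minutes.

9 hours 20 minutes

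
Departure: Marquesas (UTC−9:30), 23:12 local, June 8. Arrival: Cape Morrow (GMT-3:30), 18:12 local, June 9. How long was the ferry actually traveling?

13 hours

Cape Morrow is 6:00 ahead of Marquesas.
Clock-face elapsed time (ignoring zones) is 19 hours.
Actual elapsed = 19 hours − 6:00 = 13 hours.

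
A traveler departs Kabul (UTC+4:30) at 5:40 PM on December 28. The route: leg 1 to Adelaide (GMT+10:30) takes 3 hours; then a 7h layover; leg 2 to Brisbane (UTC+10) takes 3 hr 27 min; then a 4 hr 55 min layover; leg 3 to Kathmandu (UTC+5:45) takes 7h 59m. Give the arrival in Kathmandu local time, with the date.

9:16 PM on December 29

Convert departure to UTC: 5:40 PM − 4:30 = 1:10 PM UTC on Dec 28.
Add 3 hours leg 1 → 4:10 PM UTC.
Add 7 hours layover in Adelaide → 11:10 PM UTC.
Add 3 hours and 27 minutes leg 2 → 2:37 AM UTC (Dec 29).
Add 4 hours and 55 minutes layover in Brisbane → 7:32 AM UTC.
Add 7 hours 59 minutes leg 3 → 3:31 PM UTC.
Kathmandu is UTC+5:45, so local arrival = 3:31 PM + 5:45 = 9:16 PM on Dec 29.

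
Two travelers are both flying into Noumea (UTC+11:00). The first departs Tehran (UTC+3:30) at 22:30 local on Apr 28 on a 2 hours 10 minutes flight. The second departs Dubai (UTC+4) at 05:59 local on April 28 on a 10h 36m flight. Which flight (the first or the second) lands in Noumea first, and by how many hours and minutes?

Flight 1 in UTC: 22:30 − 3:30 = 19:00 on Apr 28.
+2 hours 10 minutes → arrive 21:10 UTC on Apr 28.
Flight 2 in UTC: 05:59 − 4:00 = 01:59 on Apr 28.
+10 hours and 36 minutes → arrive 12:35 UTC on Apr 28.
Flight 2 lands earlier by 8 hours 35 minutes.

the second, by 8 hours 35 minutes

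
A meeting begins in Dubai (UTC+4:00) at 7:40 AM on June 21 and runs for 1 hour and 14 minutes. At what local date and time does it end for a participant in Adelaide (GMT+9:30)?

2:24 PM on Jun 21

Adelaide is 5:30 ahead of Dubai.
After 1 hour and 14 minutes it is 8:54 AM in Dubai.
Shift by the zone difference: 8:54 AM + 5:30 = 2:24 PM on Jun 21 in Adelaide.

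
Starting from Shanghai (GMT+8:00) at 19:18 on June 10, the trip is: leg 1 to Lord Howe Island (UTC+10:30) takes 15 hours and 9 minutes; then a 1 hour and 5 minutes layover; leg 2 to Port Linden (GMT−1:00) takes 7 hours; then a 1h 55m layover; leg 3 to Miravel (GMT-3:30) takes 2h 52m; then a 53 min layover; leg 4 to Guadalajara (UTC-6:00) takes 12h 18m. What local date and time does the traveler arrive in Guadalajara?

22:30 on June 11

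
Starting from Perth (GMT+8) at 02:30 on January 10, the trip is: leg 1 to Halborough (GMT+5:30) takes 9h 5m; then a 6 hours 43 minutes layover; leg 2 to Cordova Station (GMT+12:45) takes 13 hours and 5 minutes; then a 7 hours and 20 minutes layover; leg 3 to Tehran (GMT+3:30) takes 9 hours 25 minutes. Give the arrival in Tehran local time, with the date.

19:38 on January 11

Convert departure to UTC: 02:30 − 8:00 = 18:30 UTC on Jan 9.
Add 9 hours 5 minutes leg 1 → 03:35 UTC (Jan 10).
Add 6 hours and 43 minutes layover in Halborough → 10:18 UTC.
Add 13 hours and 5 minutes leg 2 → 23:23 UTC.
Add 7 hours 20 minutes layover in Cordova Station → 06:43 UTC (Jan 11).
Add 9 hours and 25 minutes leg 3 → 16:08 UTC.
Tehran is UTC+3:30, so local arrival = 16:08 + 3:30 = 19:38 on Jan 11.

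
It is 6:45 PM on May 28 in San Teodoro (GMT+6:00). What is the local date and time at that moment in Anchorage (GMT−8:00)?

4:45 AM on May 28

In UTC: 6:45 PM − 6:00 = 12:45 PM on May 28.
Anchorage is UTC−8:00: 12:45 PM − 8:00 = 4:45 AM on May 28.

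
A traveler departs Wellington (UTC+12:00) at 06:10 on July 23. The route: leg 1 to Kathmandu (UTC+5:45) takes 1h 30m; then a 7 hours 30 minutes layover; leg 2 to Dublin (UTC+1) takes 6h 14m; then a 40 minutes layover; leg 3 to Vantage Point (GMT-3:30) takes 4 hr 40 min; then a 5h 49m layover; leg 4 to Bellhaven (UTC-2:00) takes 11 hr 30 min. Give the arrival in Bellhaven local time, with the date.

Convert departure to UTC: 06:10 − 12:00 = 18:10 UTC on Jul 22.
Add 1 hour and 30 minutes leg 1 → 19:40 UTC.
Add 7 hours and 30 minutes layover in Kathmandu → 03:10 UTC (Jul 23).
Add 6 hours 14 minutes leg 2 → 09:24 UTC.
Add 40 minutes layover in Dublin → 10:04 UTC.
Add 4 hours and 40 minutes leg 3 → 14:44 UTC.
Add 5 hours and 49 minutes layover in Vantage Point → 20:33 UTC.
Add 11 hours 30 minutes leg 4 → 08:03 UTC (Jul 24).
Bellhaven is UTC−2:00, so local arrival = 08:03 − 2:00 = 06:03 on Jul 24.

06:03 on July 24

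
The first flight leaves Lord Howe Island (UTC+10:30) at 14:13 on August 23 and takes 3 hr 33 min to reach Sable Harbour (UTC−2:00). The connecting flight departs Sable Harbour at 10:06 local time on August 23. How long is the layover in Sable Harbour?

Convert departure to UTC: 14:13 − 10:30 = 03:43 UTC on Aug 23.
Add 3 hours and 33 minutes flight time → 07:16 UTC.
Sable Harbour is UTC−2:00, so local arrival = 07:16 − 2:00 = 05:16 on Aug 23.
Layover = 10:06 − 05:16 = 4 hours 50 minutes.

4 hours 50 minutes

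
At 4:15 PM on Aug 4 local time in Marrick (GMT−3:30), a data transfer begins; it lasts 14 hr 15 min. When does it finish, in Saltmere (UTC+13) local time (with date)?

11:00 PM on Aug 5

Saltmere is 16:30 ahead of Marrick.
After 14 hours and 15 minutes it is 6:30 AM (Aug 5) in Marrick.
Shift by the zone difference: 6:30 AM + 16:30 = 11:00 PM on Aug 5 in Saltmere.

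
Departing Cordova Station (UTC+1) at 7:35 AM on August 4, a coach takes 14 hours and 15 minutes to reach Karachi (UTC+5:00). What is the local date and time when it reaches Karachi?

Karachi is 4:00 ahead of Cordova Station.
After 14 hours 15 minutes it is 9:50 PM in Cordova Station.
Shift by the zone difference: 9:50 PM + 4:00 = 1:50 AM on Aug 5 in Karachi.

1:50 AM on August 5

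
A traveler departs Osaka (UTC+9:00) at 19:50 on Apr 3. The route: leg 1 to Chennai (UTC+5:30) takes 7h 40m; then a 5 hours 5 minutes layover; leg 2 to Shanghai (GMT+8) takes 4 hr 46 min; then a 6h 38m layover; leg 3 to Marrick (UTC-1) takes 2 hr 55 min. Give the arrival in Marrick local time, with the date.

Convert departure to UTC: 19:50 − 9:00 = 10:50 UTC on Apr 3.
Add 7 hours 40 minutes leg 1 → 18:30 UTC.
Add 5 hours and 5 minutes layover in Chennai → 23:35 UTC.
Add 4 hours 46 minutes leg 2 → 04:21 UTC (Apr 4).
Add 6 hours and 38 minutes layover in Shanghai → 10:59 UTC.
Add 2 hours and 55 minutes leg 3 → 13:54 UTC.
Marrick is UTC−1:00, so local arrival = 13:54 − 1:00 = 12:54 on Apr 4.

12:54 on April 4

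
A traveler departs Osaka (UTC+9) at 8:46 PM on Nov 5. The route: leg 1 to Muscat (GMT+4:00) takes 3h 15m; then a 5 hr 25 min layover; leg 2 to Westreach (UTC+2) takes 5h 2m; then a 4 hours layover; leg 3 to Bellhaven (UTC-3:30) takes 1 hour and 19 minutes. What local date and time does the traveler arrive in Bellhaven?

3:17 AM on Nov 6

Convert departure to UTC: 8:46 PM − 9:00 = 11:46 AM UTC on Nov 5.
Add 3 hours 15 minutes leg 1 → 3:01 PM UTC.
Add 5 hours and 25 minutes layover in Muscat → 8:26 PM UTC.
Add 5 hours and 2 minutes leg 2 → 1:28 AM UTC (Nov 6).
Add 4 hours layover in Westreach → 5:28 AM UTC.
Add 1 hour and 19 minutes leg 3 → 6:47 AM UTC.
Bellhaven is UTC−3:30, so local arrival = 6:47 AM − 3:30 = 3:17 AM on Nov 6.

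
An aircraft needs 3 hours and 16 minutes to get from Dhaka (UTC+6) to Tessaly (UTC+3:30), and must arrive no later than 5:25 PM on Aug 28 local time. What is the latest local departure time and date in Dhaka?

Target arrival in UTC: 5:25 PM − 3:30 = 1:55 PM on Aug 28.
Subtract 3 hours 16 minutes → departure 10:39 AM UTC on Aug 28.
Dhaka is UTC+6:00: 10:39 AM + 6:00 = 4:39 PM on Aug 28.

4:39 PM on August 28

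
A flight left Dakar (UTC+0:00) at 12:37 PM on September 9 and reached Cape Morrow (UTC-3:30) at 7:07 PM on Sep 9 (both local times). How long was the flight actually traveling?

10 hours

Departure is already UTC: 12:37 PM on Sep 9.
Arrival in UTC: 7:07 PM + 3:30 = 10:37 PM on Sep 9.
Elapsed = 10:37 PM − 12:37 PM = 10 hours.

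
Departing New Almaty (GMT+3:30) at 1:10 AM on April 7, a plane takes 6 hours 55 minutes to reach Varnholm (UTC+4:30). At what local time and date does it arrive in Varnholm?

Convert departure to UTC: 1:10 AM − 3:30 = 9:40 PM UTC on Apr 6.
Add 6 hours 55 minutes travel time → 4:35 AM UTC (Apr 7).
Varnholm is UTC+4:30, so local arrival = 4:35 AM + 4:30 = 9:05 AM on Apr 7.

9:05 AM on Apr 7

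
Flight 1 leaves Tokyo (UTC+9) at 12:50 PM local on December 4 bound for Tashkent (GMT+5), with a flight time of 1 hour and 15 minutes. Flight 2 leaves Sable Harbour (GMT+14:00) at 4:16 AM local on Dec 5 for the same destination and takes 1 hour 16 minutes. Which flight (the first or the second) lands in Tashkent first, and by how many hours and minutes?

the first, by 10 hours 27 minutes

Flight 1 in UTC: 12:50 PM − 9:00 = 3:50 AM on Dec 4.
+1 hour 15 minutes → arrive 5:05 AM UTC on Dec 4.
Flight 2 in UTC: 4:16 AM − 14:00 = 2:16 PM on Dec 4.
+1 hour 16 minutes → arrive 3:32 PM UTC on Dec 4.
Flight 1 lands earlier by 10 hours 27 minutes.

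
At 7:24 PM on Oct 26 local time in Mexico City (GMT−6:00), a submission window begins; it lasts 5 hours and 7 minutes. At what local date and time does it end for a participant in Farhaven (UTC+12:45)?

7:16 PM on October 27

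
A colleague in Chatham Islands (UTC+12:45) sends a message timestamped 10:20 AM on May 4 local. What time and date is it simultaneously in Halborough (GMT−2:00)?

In UTC: 10:20 AM − 12:45 = 9:35 PM on May 3.
Halborough is UTC−2:00: 9:35 PM − 2:00 = 7:35 PM on May 3.

7:35 PM on May 3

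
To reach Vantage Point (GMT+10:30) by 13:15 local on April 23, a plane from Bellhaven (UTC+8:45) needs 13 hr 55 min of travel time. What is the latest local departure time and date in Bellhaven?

21:35 on April 22

Target arrival in UTC: 13:15 − 10:30 = 02:45 on Apr 23.
Subtract 13 hours and 55 minutes → departure 12:50 UTC on Apr 22.
Bellhaven is UTC+8:45: 12:50 + 8:45 = 21:35 on Apr 22.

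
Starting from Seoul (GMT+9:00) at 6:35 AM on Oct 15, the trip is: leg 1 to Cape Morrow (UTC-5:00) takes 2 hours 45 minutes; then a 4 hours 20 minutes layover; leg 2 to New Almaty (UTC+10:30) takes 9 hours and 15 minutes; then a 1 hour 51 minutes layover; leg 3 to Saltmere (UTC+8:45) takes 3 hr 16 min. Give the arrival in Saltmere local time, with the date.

Convert departure to UTC: 6:35 AM − 9:00 = 9:35 PM UTC on Oct 14.
Add 2 hours 45 minutes leg 1 → 12:20 AM UTC (Oct 15).
Add 4 hours 20 minutes layover in Cape Morrow → 4:40 AM UTC.
Add 9 hours 15 minutes leg 2 → 1:55 PM UTC.
Add 1 hour and 51 minutes layover in New Almaty → 3:46 PM UTC.
Add 3 hours and 16 minutes leg 3 → 7:02 PM UTC.
Saltmere is UTC+8:45, so local arrival = 7:02 PM + 8:45 = 3:47 AM on Oct 16.

3:47 AM on October 16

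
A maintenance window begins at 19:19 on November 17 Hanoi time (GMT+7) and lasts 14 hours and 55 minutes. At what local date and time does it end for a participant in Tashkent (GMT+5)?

08:14 on November 18

Convert start to UTC: 19:19 − 7:00 = 12:19 UTC on Nov 17.
Add 14 hours 55 minutes duration → 03:14 UTC (Nov 18).
Tashkent is UTC+5:00, so local end time = 03:14 + 5:00 = 08:14 on Nov 18.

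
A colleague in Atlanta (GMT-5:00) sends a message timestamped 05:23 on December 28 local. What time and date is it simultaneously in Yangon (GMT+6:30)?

16:53 on December 28

In UTC: 05:23 + 5:00 = 10:23 on Dec 28.
Yangon is UTC+6:30: 10:23 + 6:30 = 16:53 on Dec 28.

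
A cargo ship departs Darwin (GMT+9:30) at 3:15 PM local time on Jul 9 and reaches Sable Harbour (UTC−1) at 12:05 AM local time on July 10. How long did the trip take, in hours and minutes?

19 hours 20 minutes

Departure in UTC: 3:15 PM − 9:30 = 5:45 AM on Jul 9.
Arrival in UTC: 12:05 AM + 1:00 = 1:05 AM on Jul 10.
Elapsed = 1:05 AM − 5:45 AM (+1 day) = 19 hours 20 minutes.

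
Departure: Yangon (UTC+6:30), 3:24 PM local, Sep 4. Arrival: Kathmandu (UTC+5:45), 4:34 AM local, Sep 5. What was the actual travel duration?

13 hours 55 minutes

Departure in UTC: 3:24 PM − 6:30 = 8:54 AM on Sep 4.
Arrival in UTC: 4:34 AM − 5:45 = 10:49 PM on Sep 4.
Elapsed = 10:49 PM − 8:54 AM = 13 hours 55 minutes.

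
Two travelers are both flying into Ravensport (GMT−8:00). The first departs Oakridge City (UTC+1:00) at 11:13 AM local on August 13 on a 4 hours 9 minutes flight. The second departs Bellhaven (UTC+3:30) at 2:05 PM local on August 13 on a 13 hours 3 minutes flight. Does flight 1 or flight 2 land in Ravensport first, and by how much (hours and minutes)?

Flight 1 in UTC: 11:13 AM − 1:00 = 10:13 AM on Aug 13.
+4 hours and 9 minutes → arrive 2:22 PM UTC on Aug 13.
Flight 2 in UTC: 2:05 PM − 3:30 = 10:35 AM on Aug 13.
+13 hours 3 minutes → arrive 11:38 PM UTC on Aug 13.
Flight 1 lands earlier by 9 hours 16 minutes.

the first, by 9 hours 16 minutes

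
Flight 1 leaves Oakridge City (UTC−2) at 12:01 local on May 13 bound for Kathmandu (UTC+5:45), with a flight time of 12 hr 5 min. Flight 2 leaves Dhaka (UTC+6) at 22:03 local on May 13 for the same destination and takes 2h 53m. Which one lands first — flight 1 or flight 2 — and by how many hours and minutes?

the second, by 7 hours 10 minutes

Flight 1 in UTC: 12:01 + 2:00 = 14:01 on May 13.
+12 hours and 5 minutes → arrive 02:06 UTC on May 14.
Flight 2 in UTC: 22:03 − 6:00 = 16:03 on May 13.
+2 hours and 53 minutes → arrive 18:56 UTC on May 13.
Flight 2 lands earlier by 7 hours 10 minutes.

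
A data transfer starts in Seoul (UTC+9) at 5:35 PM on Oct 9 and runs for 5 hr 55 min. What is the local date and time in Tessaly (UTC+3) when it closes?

Convert start to UTC: 5:35 PM − 9:00 = 8:35 AM UTC on Oct 9.
Add 5 hours 55 minutes duration → 2:30 PM UTC.
Tessaly is UTC+3:00, so local end time = 2:30 PM + 3:00 = 5:30 PM on Oct 9.

5:30 PM on October 9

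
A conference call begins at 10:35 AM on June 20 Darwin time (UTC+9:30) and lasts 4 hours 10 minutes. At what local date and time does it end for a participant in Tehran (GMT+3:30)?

8:45 AM on Jun 20

Convert start to UTC: 10:35 AM − 9:30 = 1:05 AM UTC on Jun 20.
Add 4 hours 10 minutes duration → 5:15 AM UTC.
Tehran is UTC+3:30, so local end time = 5:15 AM + 3:30 = 8:45 AM on Jun 20.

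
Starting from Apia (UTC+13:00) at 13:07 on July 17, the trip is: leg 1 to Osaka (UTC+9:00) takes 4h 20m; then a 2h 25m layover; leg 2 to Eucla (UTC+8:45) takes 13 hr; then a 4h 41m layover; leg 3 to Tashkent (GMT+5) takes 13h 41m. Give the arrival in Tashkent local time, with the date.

19:14 on July 18

Convert departure to UTC: 13:07 − 13:00 = 00:07 UTC on Jul 17.
Add 4 hours 20 minutes leg 1 → 04:27 UTC.
Add 2 hours 25 minutes layover in Osaka → 06:52 UTC.
Add 13 hours leg 2 → 19:52 UTC.
Add 4 hours and 41 minutes layover in Eucla → 00:33 UTC (Jul 18).
Add 13 hours 41 minutes leg 3 → 14:14 UTC.
Tashkent is UTC+5:00, so local arrival = 14:14 + 5:00 = 19:14 on Jul 18.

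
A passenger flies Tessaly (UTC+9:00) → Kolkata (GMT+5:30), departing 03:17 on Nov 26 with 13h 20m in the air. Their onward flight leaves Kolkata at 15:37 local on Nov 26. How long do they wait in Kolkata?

Convert departure to UTC: 03:17 − 9:00 = 18:17 UTC on Nov 25.
Add 13 hours 20 minutes flight time → 07:37 UTC (Nov 26).
Kolkata is UTC+5:30, so local arrival = 07:37 + 5:30 = 13:07 on Nov 26.
Layover = 15:37 − 13:07 = 2 hours 30 minutes.

2 hours 30 minutes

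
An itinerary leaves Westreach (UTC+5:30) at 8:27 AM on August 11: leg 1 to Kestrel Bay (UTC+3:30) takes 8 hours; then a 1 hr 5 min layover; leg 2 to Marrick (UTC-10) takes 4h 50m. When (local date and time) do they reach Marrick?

Convert departure to UTC: 8:27 AM − 5:30 = 2:57 AM UTC on Aug 11.
Add 8 hours leg 1 → 10:57 AM UTC.
Add 1 hour 5 minutes layover in Kestrel Bay → 12:02 PM UTC.
Add 4 hours and 50 minutes leg 2 → 4:52 PM UTC.
Marrick is UTC−10:00, so local arrival = 4:52 PM − 10:00 = 6:52 AM on Aug 11.

6:52 AM on Aug 11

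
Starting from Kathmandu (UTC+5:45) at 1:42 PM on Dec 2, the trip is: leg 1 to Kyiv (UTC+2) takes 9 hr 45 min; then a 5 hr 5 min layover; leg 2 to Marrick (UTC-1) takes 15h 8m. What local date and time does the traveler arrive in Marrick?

12:55 PM on December 3

Convert departure to UTC: 1:42 PM − 5:45 = 7:57 AM UTC on Dec 2.
Add 9 hours and 45 minutes leg 1 → 5:42 PM UTC.
Add 5 hours and 5 minutes layover in Kyiv → 10:47 PM UTC.
Add 15 hours 8 minutes leg 2 → 1:55 PM UTC (Dec 3).
Marrick is UTC−1:00, so local arrival = 1:55 PM − 1:00 = 12:55 PM on Dec 3.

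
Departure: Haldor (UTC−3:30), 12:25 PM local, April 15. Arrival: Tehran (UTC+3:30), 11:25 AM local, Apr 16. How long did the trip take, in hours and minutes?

Tehran is 7:00 ahead of Haldor.
Clock-face elapsed time (ignoring zones) is 23 hours.
Actual elapsed = 23 hours − 7:00 = 16 hours.

16 hours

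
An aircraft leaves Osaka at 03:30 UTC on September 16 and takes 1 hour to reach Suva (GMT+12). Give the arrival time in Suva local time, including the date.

Departure is given in UTC: 03:30 on Sep 16.
Add 1 hour → 04:30 UTC.
Suva is UTC+12:00: 04:30 + 12:00 = 16:30 on Sep 16.

16:30 on Sep 16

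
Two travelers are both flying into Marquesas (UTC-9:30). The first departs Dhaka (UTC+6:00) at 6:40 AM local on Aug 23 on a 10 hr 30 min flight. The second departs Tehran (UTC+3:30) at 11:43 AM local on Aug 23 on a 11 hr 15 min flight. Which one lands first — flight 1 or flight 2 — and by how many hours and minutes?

the first, by 8 hours 18 minutes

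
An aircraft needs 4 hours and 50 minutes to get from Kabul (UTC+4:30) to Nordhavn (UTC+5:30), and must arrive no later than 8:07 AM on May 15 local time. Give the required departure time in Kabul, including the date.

2:17 AM on May 15

Target arrival in UTC: 8:07 AM − 5:30 = 2:37 AM on May 15.
Subtract 4 hours and 50 minutes → departure 9:47 PM UTC on May 14.
Kabul is UTC+4:30: 9:47 PM + 4:30 = 2:17 AM on May 15.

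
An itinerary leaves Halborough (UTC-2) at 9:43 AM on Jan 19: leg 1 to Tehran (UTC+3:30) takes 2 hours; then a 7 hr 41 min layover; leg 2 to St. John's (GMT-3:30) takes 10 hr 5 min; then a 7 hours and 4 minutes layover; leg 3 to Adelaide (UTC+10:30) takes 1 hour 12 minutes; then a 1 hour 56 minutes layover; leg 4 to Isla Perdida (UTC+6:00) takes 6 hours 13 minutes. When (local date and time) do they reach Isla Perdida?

5:54 AM on January 21

Convert departure to UTC: 9:43 AM + 2:00 = 11:43 AM UTC on Jan 19.
Add 2 hours leg 1 → 1:43 PM UTC.
Add 7 hours and 41 minutes layover in Tehran → 9:24 PM UTC.
Add 10 hours and 5 minutes leg 2 → 7:29 AM UTC (Jan 20).
Add 7 hours and 4 minutes layover in St. John's → 2:33 PM UTC.
Add 1 hour 12 minutes leg 3 → 3:45 PM UTC.
Add 1 hour and 56 minutes layover in Adelaide → 5:41 PM UTC.
Add 6 hours 13 minutes leg 4 → 11:54 PM UTC.
Isla Perdida is UTC+6:00, so local arrival = 11:54 PM + 6:00 = 5:54 AM on Jan 21.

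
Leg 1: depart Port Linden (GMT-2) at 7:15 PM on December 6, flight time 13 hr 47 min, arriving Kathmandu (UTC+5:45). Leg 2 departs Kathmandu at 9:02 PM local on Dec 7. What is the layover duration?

Convert departure to UTC: 7:15 PM + 2:00 = 9:15 PM UTC on Dec 6.
Add 13 hours 47 minutes flight time → 11:02 AM UTC (Dec 7).
Kathmandu is UTC+5:45, so local arrival = 11:02 AM + 5:45 = 4:47 PM on Dec 7.
Layover = 9:02 PM − 4:47 PM = 4 hours 15 minutes.

4 hours 15 minutes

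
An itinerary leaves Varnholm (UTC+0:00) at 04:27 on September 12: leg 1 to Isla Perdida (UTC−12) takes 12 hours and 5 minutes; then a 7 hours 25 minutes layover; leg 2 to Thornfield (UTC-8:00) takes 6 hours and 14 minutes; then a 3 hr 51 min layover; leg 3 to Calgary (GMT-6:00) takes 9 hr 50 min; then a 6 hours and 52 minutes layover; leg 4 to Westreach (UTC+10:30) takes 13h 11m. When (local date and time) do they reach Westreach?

02:25 on September 15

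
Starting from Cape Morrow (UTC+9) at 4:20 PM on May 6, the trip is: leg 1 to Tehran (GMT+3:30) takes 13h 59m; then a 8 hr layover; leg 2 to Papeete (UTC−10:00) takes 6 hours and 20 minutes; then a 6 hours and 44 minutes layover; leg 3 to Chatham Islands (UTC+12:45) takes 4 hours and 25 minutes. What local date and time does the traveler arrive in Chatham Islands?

Convert departure to UTC: 4:20 PM − 9:00 = 7:20 AM UTC on May 6.
Add 13 hours and 59 minutes leg 1 → 9:19 PM UTC.
Add 8 hours layover in Tehran → 5:19 AM UTC (May 7).
Add 6 hours 20 minutes leg 2 → 11:39 AM UTC.
Add 6 hours and 44 minutes layover in Papeete → 6:23 PM UTC.
Add 4 hours 25 minutes leg 3 → 10:48 PM UTC.
Chatham Islands is UTC+12:45, so local arrival = 10:48 PM + 12:45 = 11:33 AM on May 8.

11:33 AM on May 8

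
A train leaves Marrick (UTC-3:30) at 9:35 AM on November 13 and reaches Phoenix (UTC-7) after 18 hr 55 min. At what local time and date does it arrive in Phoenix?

Convert departure to UTC: 9:35 AM + 3:30 = 1:05 PM UTC on Nov 13.
Add 18 hours and 55 minutes travel time → 8:00 AM UTC (Nov 14).
Phoenix is UTC−7:00, so local arrival = 8:00 AM − 7:00 = 1:00 AM on Nov 14.

1:00 AM on November 14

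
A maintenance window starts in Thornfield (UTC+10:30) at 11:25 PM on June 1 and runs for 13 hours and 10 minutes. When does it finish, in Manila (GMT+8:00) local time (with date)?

10:05 AM on June 2

Convert start to UTC: 11:25 PM − 10:30 = 12:55 PM UTC on Jun 1.
Add 13 hours and 10 minutes duration → 2:05 AM UTC (Jun 2).
Manila is UTC+8:00, so local end time = 2:05 AM + 8:00 = 10:05 AM on Jun 2.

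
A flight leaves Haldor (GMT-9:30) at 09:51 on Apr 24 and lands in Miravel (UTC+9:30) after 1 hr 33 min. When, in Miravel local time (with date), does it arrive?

06:24 on Apr 25

Miravel is 19:00 ahead of Haldor.
After 1 hour 33 minutes it is 11:24 in Haldor.
Shift by the zone difference: 11:24 + 19:00 = 06:24 on Apr 25 in Miravel.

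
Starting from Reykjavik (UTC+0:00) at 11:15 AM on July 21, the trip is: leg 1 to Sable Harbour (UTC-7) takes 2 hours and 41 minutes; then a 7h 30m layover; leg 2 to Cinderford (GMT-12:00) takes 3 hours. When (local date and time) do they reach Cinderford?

Reykjavik is at UTC+0, so departure is already 11:15 AM UTC on Jul 21.
Add 2 hours and 41 minutes leg 1 → 1:56 PM UTC.
Add 7 hours 30 minutes layover in Sable Harbour → 9:26 PM UTC.
Add 3 hours leg 2 → 12:26 AM UTC (Jul 22).
Cinderford is UTC−12:00, so local arrival = 12:26 AM − 12:00 = 12:26 PM on Jul 21.

12:26 PM on July 21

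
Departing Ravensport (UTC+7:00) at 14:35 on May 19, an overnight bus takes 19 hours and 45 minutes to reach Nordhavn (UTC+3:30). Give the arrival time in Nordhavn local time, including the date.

Convert departure to UTC: 14:35 − 7:00 = 07:35 UTC on May 19.
Add 19 hours and 45 minutes travel time → 03:20 UTC (May 20).
Nordhavn is UTC+3:30, so local arrival = 03:20 + 3:30 = 06:50 on May 20.

06:50 on May 20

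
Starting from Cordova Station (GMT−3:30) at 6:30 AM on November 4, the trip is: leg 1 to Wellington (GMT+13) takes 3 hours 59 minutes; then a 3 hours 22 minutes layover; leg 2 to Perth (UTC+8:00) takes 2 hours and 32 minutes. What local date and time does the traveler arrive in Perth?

3:53 AM on November 5

Convert departure to UTC: 6:30 AM + 3:30 = 10:00 AM UTC on Nov 4.
Add 3 hours 59 minutes leg 1 → 1:59 PM UTC.
Add 3 hours 22 minutes layover in Wellington → 5:21 PM UTC.
Add 2 hours and 32 minutes leg 2 → 7:53 PM UTC.
Perth is UTC+8:00, so local arrival = 7:53 PM + 8:00 = 3:53 AM on Nov 5.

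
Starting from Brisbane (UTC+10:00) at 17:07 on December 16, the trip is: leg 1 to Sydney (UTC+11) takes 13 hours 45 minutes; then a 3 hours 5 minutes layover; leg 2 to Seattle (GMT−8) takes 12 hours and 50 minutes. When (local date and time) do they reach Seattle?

Convert departure to UTC: 17:07 − 10:00 = 07:07 UTC on Dec 16.
Add 13 hours 45 minutes leg 1 → 20:52 UTC.
Add 3 hours 5 minutes layover in Sydney → 23:57 UTC.
Add 12 hours and 50 minutes leg 2 → 12:47 UTC (Dec 17).
Seattle is UTC−8:00, so local arrival = 12:47 − 8:00 = 04:47 on Dec 17.

04:47 on December 17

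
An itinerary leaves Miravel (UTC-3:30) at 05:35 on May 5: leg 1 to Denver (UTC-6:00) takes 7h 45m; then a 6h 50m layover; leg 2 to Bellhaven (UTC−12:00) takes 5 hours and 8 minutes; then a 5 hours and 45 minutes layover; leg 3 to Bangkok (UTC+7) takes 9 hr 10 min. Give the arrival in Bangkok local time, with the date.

02:43 on May 7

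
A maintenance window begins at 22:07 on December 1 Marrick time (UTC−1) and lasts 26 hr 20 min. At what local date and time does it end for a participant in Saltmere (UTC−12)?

13:27 on Dec 2

Convert start to UTC: 22:07 + 1:00 = 23:07 UTC on Dec 1.
Add 26 hours 20 minutes duration → 01:27 UTC (Dec 3).
Saltmere is UTC−12:00, so local end time = 01:27 − 12:00 = 13:27 on Dec 2.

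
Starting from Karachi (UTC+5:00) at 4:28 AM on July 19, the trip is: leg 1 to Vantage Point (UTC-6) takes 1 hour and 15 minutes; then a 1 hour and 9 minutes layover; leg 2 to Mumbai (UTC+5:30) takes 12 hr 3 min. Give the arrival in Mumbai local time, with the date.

Convert departure to UTC: 4:28 AM − 5:00 = 11:28 PM UTC on Jul 18.
Add 1 hour and 15 minutes leg 1 → 12:43 AM UTC (Jul 19).
Add 1 hour and 9 minutes layover in Vantage Point → 1:52 AM UTC.
Add 12 hours and 3 minutes leg 2 → 1:55 PM UTC.
Mumbai is UTC+5:30, so local arrival = 1:55 PM + 5:30 = 7:25 PM on Jul 19.

7:25 PM on Jul 19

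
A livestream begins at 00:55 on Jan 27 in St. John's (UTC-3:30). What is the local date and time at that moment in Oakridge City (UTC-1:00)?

Oakridge City is 2:30 ahead of St. John's.
Shift by the zone difference: 00:55 + 2:30 = 03:25 on Jan 27 in Oakridge City.

03:25 on Jan 27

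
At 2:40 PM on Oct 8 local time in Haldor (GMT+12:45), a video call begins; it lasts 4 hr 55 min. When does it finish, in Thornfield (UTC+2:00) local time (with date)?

Convert start to UTC: 2:40 PM − 12:45 = 1:55 AM UTC on Oct 8.
Add 4 hours 55 minutes duration → 6:50 AM UTC.
Thornfield is UTC+2:00, so local end time = 6:50 AM + 2:00 = 8:50 AM on Oct 8.

8:50 AM on Oct 8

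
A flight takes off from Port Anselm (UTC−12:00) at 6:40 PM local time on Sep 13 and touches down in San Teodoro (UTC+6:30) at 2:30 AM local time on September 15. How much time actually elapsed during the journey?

Departure in UTC: 6:40 PM + 12:00 = 6:40 AM on Sep 14.
Arrival in UTC: 2:30 AM − 6:30 = 8:00 PM on Sep 14.
Elapsed = 8:00 PM − 6:40 AM = 13 hours 20 minutes.

13 hours 20 minutes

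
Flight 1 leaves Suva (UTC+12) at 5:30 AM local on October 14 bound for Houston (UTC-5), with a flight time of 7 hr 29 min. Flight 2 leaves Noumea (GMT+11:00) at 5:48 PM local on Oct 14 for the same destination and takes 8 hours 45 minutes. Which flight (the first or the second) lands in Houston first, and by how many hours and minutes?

the first, by 14 hours 34 minutes

Flight 1 in UTC: 5:30 AM − 12:00 = 5:30 PM on Oct 13.
+7 hours and 29 minutes → arrive 12:59 AM UTC on Oct 14.
Flight 2 in UTC: 5:48 PM − 11:00 = 6:48 AM on Oct 14.
+8 hours 45 minutes → arrive 3:33 PM UTC on Oct 14.
Flight 1 lands earlier by 14 hours 34 minutes.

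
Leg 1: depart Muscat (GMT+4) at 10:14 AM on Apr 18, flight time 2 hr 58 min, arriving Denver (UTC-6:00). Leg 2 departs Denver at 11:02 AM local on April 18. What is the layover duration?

Convert departure to UTC: 10:14 AM − 4:00 = 6:14 AM UTC on Apr 18.
Add 2 hours 58 minutes flight time → 9:12 AM UTC.
Denver is UTC−6:00, so local arrival = 9:12 AM − 6:00 = 3:12 AM on Apr 18.
Layover = 11:02 AM − 3:12 AM = 7 hours 50 minutes.

7 hours 50 minutes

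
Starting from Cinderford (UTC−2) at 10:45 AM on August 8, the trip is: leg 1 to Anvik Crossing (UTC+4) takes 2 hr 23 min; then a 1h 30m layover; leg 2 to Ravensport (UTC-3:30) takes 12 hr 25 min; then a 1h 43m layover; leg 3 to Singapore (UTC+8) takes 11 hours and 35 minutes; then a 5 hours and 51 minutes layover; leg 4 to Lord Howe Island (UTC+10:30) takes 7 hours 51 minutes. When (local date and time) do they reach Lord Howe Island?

Convert departure to UTC: 10:45 AM + 2:00 = 12:45 PM UTC on Aug 8.
Add 2 hours 23 minutes leg 1 → 3:08 PM UTC.
Add 1 hour 30 minutes layover in Anvik Crossing → 4:38 PM UTC.
Add 12 hours and 25 minutes leg 2 → 5:03 AM UTC (Aug 9).
Add 1 hour and 43 minutes layover in Ravensport → 6:46 AM UTC.
Add 11 hours 35 minutes leg 3 → 6:21 PM UTC.
Add 5 hours and 51 minutes layover in Singapore → 12:12 AM UTC (Aug 10).
Add 7 hours and 51 minutes leg 4 → 8:03 AM UTC.
Lord Howe Island is UTC+10:30, so local arrival = 8:03 AM + 10:30 = 6:33 PM on Aug 10.

6:33 PM on August 10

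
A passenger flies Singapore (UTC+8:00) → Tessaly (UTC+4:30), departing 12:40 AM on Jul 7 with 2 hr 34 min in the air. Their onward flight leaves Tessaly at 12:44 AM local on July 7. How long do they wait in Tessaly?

1 hour

Convert departure to UTC: 12:40 AM − 8:00 = 4:40 PM UTC on Jul 6.
Add 2 hours and 34 minutes flight time → 7:14 PM UTC.
Tessaly is UTC+4:30, so local arrival = 7:14 PM + 4:30 = 11:44 PM on Jul 6.
Layover = 12:44 AM − 11:44 PM (+1 day) = 1 hour.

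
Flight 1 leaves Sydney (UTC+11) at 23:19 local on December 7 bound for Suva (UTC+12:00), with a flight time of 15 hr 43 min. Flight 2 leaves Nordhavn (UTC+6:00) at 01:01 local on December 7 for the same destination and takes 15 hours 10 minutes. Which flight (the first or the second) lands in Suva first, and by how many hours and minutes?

the second, by 17 hours 51 minutes

Flight 1 in UTC: 23:19 − 11:00 = 12:19 on Dec 7.
+15 hours and 43 minutes → arrive 04:02 UTC on Dec 8.
Flight 2 in UTC: 01:01 − 6:00 = 19:01 on Dec 6.
+15 hours and 10 minutes → arrive 10:11 UTC on Dec 7.
Flight 2 lands earlier by 17 hours 51 minutes.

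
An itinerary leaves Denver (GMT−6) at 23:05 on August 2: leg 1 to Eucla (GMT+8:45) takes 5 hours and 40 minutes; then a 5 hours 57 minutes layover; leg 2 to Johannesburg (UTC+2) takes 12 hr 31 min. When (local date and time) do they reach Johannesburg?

07:13 on August 4

Convert departure to UTC: 23:05 + 6:00 = 05:05 UTC on Aug 3.
Add 5 hours 40 minutes leg 1 → 10:45 UTC.
Add 5 hours and 57 minutes layover in Eucla → 16:42 UTC.
Add 12 hours and 31 minutes leg 2 → 05:13 UTC (Aug 4).
Johannesburg is UTC+2:00, so local arrival = 05:13 + 2:00 = 07:13 on Aug 4.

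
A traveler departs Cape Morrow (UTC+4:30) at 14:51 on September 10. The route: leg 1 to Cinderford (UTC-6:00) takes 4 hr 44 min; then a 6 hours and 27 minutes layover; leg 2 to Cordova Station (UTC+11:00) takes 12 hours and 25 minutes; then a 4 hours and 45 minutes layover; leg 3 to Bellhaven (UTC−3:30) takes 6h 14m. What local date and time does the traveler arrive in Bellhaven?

17:26 on September 11

Convert departure to UTC: 14:51 − 4:30 = 10:21 UTC on Sep 10.
Add 4 hours 44 minutes leg 1 → 15:05 UTC.
Add 6 hours 27 minutes layover in Cinderford → 21:32 UTC.
Add 12 hours and 25 minutes leg 2 → 09:57 UTC (Sep 11).
Add 4 hours 45 minutes layover in Cordova Station → 14:42 UTC.
Add 6 hours 14 minutes leg 3 → 20:56 UTC.
Bellhaven is UTC−3:30, so local arrival = 20:56 − 3:30 = 17:26 on Sep 11.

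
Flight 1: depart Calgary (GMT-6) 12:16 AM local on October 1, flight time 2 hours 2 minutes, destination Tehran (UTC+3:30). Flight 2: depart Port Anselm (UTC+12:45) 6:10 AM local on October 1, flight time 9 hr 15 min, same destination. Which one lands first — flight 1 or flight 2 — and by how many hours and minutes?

Flight 1 in UTC: 12:16 AM + 6:00 = 6:16 AM on Oct 1.
+2 hours and 2 minutes → arrive 8:18 AM UTC on Oct 1.
Flight 2 in UTC: 6:10 AM − 12:45 = 5:25 PM on Sep 30.
+9 hours 15 minutes → arrive 2:40 AM UTC on Oct 1.
Flight 2 lands earlier by 5 hours 38 minutes.

the second, by 5 hours 38 minutes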